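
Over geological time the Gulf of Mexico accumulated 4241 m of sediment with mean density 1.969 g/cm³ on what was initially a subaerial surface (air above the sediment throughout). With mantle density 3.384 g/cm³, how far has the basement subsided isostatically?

2470 m

Subaerial load: s = t ρ_sed / ρ_m = 4241 m × 1.969/3.384 = 2470 m.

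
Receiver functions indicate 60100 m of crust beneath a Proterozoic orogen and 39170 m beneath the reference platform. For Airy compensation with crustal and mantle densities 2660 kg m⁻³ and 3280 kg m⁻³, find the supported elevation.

Excess crust Δ = 60100 m − 39170 m = 20930 m, split between elevation h and root r with h + r = Δ.
Airy balance ρ_c h = (ρ_m − ρ_c) r gives r = h ρ_c/(ρ_m − ρ_c), so h (1 + ρ_c/(ρ_m − ρ_c)) = Δ, i.e. h = Δ (ρ_m − ρ_c)/ρ_m.
h = 20930 m × 620/3280 = 3960 m.

3960 m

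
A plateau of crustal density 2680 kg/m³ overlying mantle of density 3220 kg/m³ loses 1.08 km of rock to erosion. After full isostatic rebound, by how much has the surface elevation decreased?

0.181 km

Rebound u = e ρ_c/ρ_m = 1.08 km × 2680/3220 = 0.8989 km.
Net surface drop = e − u = 1.08 km − 0.8989 km = e (ρ_m − ρ_c)/ρ_m = 0.181 km.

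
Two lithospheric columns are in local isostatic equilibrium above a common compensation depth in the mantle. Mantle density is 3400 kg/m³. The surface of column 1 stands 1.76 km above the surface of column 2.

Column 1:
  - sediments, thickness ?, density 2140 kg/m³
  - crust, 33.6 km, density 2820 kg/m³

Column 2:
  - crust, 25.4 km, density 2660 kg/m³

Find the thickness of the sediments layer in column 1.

4.2 km

Take the compensation level at the base of the deeper column (depth z_c below the surface of column 1) and equate Σ ρ_i t_i down to z_c; mantle fills any gap and the z_c terms cancel.
Column 1: x×2140 + 33.6×2820 + (z_c − 33.6 − x)×3400
Column 2: 1.76×0 + 25.4×2660 + (z_c − 1.76 − 25.4)×3400
The z_c×3400 term appears on both sides and cancels. Collect the known terms of each column as K = Σ(ρt)_known − 3400 × (depth of known layers): K_1 = 94752 − 3400×33.6 = −19488; K_2 = 67564 − 3400×(1.76 + 25.4) = −24780.
Balance: K_1 − x×(3400 − 2140) = K_2, so x = (K_1 − K_2)/(3400 − 2140) = 5292/1260 = 4.2 km.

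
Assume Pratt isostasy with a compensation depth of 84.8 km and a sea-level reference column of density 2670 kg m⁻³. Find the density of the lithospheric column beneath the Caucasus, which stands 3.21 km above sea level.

Pratt balance: ρ_ref D = ρ (D + h).
ρ = ρ_ref D/(D + h) = 2670 × 84.8 km/(84.8 km + 3.21 km) = 2570 kg m⁻³.

2570 kg m⁻³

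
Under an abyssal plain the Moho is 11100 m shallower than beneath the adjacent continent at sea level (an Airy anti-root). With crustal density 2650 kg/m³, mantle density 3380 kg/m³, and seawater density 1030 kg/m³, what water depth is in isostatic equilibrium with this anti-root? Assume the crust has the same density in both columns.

5000 m

Replacing a thickness d of crust by seawater at the top must be balanced by replacing crust with mantle at the base: d (ρ_c − ρ_w) = a (ρ_m − ρ_c).
d = a (ρ_m − ρ_c)/(ρ_c − ρ_w) = 11100 m × 730/1620 = 5000 m.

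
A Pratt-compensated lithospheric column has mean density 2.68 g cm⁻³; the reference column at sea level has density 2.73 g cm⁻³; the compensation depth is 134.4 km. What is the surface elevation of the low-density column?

2.51 km

ρ_ref D = ρ (D + h) → h = D (ρ_ref − ρ)/ρ.
h = 134.4 km × (2.73 − 2.68)/2.68 = 2.51 km.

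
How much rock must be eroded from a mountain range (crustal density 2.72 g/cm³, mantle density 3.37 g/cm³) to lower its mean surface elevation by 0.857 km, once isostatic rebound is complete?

4.44 km

Net drop Δ = e − u = e − e ρ_c/ρ_m = e (ρ_m − ρ_c)/ρ_m.
e = Δ ρ_m/(ρ_m − ρ_c) = 0.857 km × 3.37/0.65 = 4.44 km.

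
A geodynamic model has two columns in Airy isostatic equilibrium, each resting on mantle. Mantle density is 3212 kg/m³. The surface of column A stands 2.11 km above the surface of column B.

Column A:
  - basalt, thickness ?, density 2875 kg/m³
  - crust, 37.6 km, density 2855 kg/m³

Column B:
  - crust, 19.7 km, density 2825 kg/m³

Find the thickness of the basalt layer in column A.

Take the compensation level at the base of the deeper column (depth z_c below the surface of column A) and equate Σ ρ_i t_i down to z_c; mantle fills any gap and the z_c terms cancel.
Column A: x×2875 + 37.6×2855 + (z_c − 37.6 − x)×3212
Column B: 2.11×0 + 19.7×2825 + (z_c − 2.11 − 19.7)×3212
The z_c×3212 term appears on both sides and cancels. Collect the known terms of each column as K = Σ(ρt)_known − 3212 × (depth of known layers): K_A = 107348 − 3212×37.6 = −13423.2; K_B = 55652.5 − 3212×(2.11 + 19.7) = −14401.22.
Balance: K_A − x×(3212 − 2875) = K_B, so x = (K_A − K_B)/(3212 − 2875) = 978.02/337 = 2.9 km.

2.9 km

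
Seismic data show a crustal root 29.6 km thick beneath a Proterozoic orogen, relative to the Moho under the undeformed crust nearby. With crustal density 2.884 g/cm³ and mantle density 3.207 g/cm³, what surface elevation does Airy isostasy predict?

In Airy isostatic equilibrium: ρ_c h = (ρ_m − ρ_c) r.
h = r (ρ_m − ρ_c) / ρ_c = 29.6 km × (3.207 − 2.884) / 2.884 = 3.32 km.

3.32 km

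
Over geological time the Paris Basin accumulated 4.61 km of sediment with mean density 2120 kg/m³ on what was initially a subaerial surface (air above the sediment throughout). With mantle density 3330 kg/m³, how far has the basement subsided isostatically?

Subaerial load: s = t ρ_sed / ρ_m = 4.61 km × 2120/3330 = 2.93 km.

2.93 km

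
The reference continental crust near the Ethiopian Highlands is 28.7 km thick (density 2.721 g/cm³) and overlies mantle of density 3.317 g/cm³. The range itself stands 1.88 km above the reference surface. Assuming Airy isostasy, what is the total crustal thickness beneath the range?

Root depth r = h ρ_c / (ρ_m − ρ_c) = 1.88 km × 2.721 / 0.596 = 8.583 km.
Total thickness = T + h + r = 28.7 km + 1.88 km + 8.583 km = 39.2 km.

39.2 km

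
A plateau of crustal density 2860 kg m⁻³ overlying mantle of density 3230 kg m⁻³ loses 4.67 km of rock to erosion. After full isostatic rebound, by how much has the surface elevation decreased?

Rebound u = e ρ_c/ρ_m = 4.67 km × 2860/3230 = 4.135 km.
Net surface drop = e − u = 4.67 km − 4.135 km = e (ρ_m − ρ_c)/ρ_m = 0.535 km.

0.535 km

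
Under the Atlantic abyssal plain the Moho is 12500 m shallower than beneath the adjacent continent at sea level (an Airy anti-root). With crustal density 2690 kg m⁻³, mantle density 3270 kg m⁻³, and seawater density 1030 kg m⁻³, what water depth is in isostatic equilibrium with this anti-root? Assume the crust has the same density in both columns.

Replacing a thickness d of crust by seawater at the top must be balanced by replacing crust with mantle at the base: d (ρ_c − ρ_w) = a (ρ_m − ρ_c).
d = a (ρ_m − ρ_c)/(ρ_c − ρ_w) = 12500 m × 580/1660 = 4370 m.

4370 m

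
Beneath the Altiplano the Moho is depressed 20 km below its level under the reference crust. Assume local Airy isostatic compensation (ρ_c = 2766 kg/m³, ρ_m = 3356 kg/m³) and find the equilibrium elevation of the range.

Isostatic balance requires: ρ_c h = (ρ_m − ρ_c) r.
h = r (ρ_m − ρ_c) / ρ_c = 20 km × (3356 − 2766) / 2766 = 4.27 km.

4.27 km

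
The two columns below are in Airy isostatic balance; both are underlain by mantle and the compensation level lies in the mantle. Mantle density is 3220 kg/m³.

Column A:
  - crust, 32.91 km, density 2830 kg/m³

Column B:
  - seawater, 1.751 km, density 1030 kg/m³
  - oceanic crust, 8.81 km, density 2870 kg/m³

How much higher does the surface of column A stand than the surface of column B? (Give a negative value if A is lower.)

For any compensation level in the mantle, the mantle terms cancel and isostasy reduces to e = (Σt_A − Σt_B) − (Σ(ρt)_A − Σ(ρt)_B) / ρ_m.
Σt_A = 32.91 km; Σt_B = 10.561 km; Σ(ρt)_A = 93135.3; Σ(ρt)_B = 27088.23 (in km·kg/m³).
e = (32.91 − 10.561) − (93135.3 − 27088.23) / 3220 = 1.84 km.

1.84 km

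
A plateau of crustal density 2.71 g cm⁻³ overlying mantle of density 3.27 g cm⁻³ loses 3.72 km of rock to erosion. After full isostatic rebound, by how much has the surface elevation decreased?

0.637 km

Rebound u = e ρ_c/ρ_m = 3.72 km × 2.71/3.27 = 3.083 km.
Net surface drop = e − u = 3.72 km − 3.083 km = e (ρ_m − ρ_c)/ρ_m = 0.637 km.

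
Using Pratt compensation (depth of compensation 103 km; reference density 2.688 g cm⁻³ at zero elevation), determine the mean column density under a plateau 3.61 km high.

2.6 g cm⁻³

Pratt balance: ρ_ref D = ρ (D + h).
ρ = ρ_ref D/(D + h) = 2.688 × 103 km/(103 km + 3.61 km) = 2.6 g cm⁻³.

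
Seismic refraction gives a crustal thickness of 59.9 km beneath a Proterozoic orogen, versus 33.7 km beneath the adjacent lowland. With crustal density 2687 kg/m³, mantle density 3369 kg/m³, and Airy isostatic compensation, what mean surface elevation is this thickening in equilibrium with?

5.3 km

Excess crust Δ = 59.9 km − 33.7 km = 26.2 km, split between elevation h and root r with h + r = Δ.
Airy balance ρ_c h = (ρ_m − ρ_c) r gives r = h ρ_c/(ρ_m − ρ_c), so h (1 + ρ_c/(ρ_m − ρ_c)) = Δ, i.e. h = Δ (ρ_m − ρ_c)/ρ_m.
h = 26.2 km × 682/3369 = 5.3 km.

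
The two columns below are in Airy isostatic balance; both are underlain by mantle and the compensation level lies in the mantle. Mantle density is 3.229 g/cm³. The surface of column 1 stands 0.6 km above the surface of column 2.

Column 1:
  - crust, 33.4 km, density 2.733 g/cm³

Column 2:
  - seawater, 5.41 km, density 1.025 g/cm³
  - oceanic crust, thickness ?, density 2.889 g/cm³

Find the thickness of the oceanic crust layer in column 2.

7.96 km

Take the compensation level at the base of the deeper column (depth z_c below the surface of column 1) and equate Σ ρ_i t_i down to z_c; mantle fills any gap and the z_c terms cancel.
Column 1: 33.4×2.733 + (z_c − 33.4)×3.229
Column 2: 0.6×0 + 5.41×1.025 + x×2.889 + (z_c − 0.6 − 5.41 − x)×3.229
The z_c×3.229 term appears on both sides and cancels. Collect the known terms of each column as K = Σ(ρt)_known − 3.229 × (depth of known layers): K_1 = 91.2822 − 3.229×33.4 = −16.5664; K_2 = 5.54525 − 3.229×(0.6 + 5.41) = −13.86104.
Balance: K_1 = K_2 − x×(3.229 − 2.889), so x = (K_2 − K_1)/(3.229 − 2.889) = 2.70536/0.34 = 7.96 km.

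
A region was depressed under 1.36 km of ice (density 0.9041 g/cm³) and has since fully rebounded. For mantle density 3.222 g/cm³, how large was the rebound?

0.382 km

Removing the load lets mantle flow back in; uplift u satisfies ρ_ice t = ρ_m u.
u = t ρ_ice/ρ_m = 1.36 km × 0.9041/3.222 = 0.382 km.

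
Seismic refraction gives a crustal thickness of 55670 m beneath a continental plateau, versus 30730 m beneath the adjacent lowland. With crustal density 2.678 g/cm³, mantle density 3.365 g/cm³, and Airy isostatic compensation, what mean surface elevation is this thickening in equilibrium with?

5090 m

Excess crust Δ = 55670 m − 30730 m = 24940 m, split between elevation h and root r with h + r = Δ.
Airy balance ρ_c h = (ρ_m − ρ_c) r gives r = h ρ_c/(ρ_m − ρ_c), so h (1 + ρ_c/(ρ_m − ρ_c)) = Δ, i.e. h = Δ (ρ_m − ρ_c)/ρ_m.
h = 24940 m × 0.687/3.365 = 5090 m.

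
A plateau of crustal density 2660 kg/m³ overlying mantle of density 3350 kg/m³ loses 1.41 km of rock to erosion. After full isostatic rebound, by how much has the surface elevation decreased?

Rebound u = e ρ_c/ρ_m = 1.41 km × 2660/3350 = 1.12 km.
Net surface drop = e − u = 1.41 km − 1.12 km = e (ρ_m − ρ_c)/ρ_m = 0.29 km.

0.29 km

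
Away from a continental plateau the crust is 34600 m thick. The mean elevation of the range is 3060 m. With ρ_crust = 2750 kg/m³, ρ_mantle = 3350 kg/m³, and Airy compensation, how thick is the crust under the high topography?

51700 m

Root depth r = h ρ_c / (ρ_m − ρ_c) = 3060 m × 2750 / 600 = 14020 m.
Total thickness = T + h + r = 34600 m + 3060 m + 14020 m = 51700 m.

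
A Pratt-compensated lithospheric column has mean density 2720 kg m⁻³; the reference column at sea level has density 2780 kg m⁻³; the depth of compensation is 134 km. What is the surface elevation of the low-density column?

2.96 km

ρ_ref D = ρ (D + h) → h = D (ρ_ref − ρ)/ρ.
h = 134 km × (2780 − 2720)/2720 = 2.96 km.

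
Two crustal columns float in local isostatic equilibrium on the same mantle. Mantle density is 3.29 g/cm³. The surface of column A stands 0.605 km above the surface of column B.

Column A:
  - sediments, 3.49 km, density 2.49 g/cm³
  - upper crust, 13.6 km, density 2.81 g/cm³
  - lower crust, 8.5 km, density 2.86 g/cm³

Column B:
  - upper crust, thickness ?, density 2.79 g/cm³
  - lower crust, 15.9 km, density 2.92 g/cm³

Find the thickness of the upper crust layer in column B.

Take the compensation level at the base of the deeper column (depth z_c below the surface of column A) and equate Σ ρ_i t_i down to z_c; mantle fills any gap and the z_c terms cancel.
Column A: 3.49×2.49 + 13.6×2.81 + 8.5×2.86 + (z_c − 25.59)×3.29
Column B: 0.605×0 + x×2.79 + 15.9×2.92 + (z_c − 0.605 − 15.9 − x)×3.29
The z_c×3.29 term appears on both sides and cancels. Collect the known terms of each column as K = Σ(ρt)_known − 3.29 × (depth of known layers): K_A = 71.2161 − 3.29×25.59 = −12.975; K_B = 46.428 − 3.29×(0.605 + 15.9) = −7.87345.
Balance: K_A = K_B − x×(3.29 − 2.79), so x = (K_B − K_A)/(3.29 − 2.79) = 5.10155/0.5 = 10.2 km.

10.2 km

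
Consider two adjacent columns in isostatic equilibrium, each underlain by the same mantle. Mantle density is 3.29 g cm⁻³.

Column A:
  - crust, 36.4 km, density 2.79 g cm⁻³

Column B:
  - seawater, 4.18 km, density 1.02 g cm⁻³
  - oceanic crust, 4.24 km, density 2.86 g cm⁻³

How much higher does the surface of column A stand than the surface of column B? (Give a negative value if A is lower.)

For any compensation level in the mantle, the mantle terms cancel and isostasy reduces to e = (Σt_A − Σt_B) − (Σ(ρt)_A − Σ(ρt)_B) / ρ_m.
Σt_A = 36.4 km; Σt_B = 8.42 km; Σ(ρt)_A = 101.556; Σ(ρt)_B = 16.39 (in km·g cm⁻³).
e = (36.4 − 8.42) − (101.556 − 16.39) / 3.29 = 2.09 km.

2.09 km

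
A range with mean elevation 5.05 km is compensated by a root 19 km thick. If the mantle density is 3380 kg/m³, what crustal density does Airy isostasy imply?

ρ_c h = (ρ_m − ρ_c) r → ρ_c (h + r) = ρ_m r → ρ_c = ρ_m r / (h + r).
ρ_c = 3380 × 19 km / (5.05 km + 19 km) = 2670 kg/m³.

2670 kg/m³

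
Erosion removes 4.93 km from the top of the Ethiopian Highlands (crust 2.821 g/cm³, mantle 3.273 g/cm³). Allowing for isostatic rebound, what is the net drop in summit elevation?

0.681 km

Rebound u = e ρ_c/ρ_m = 4.93 km × 2.821/3.273 = 4.249 km.
Net surface drop = e − u = 4.93 km − 4.249 km = e (ρ_m − ρ_c)/ρ_m = 0.681 km.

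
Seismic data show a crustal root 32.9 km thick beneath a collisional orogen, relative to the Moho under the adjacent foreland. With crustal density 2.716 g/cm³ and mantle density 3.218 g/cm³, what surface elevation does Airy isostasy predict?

In Airy isostatic equilibrium: ρ_c h = (ρ_m − ρ_c) r.
h = r (ρ_m − ρ_c) / ρ_c = 32.9 km × (3.218 − 2.716) / 2.716 = 6.08 km.

6.08 km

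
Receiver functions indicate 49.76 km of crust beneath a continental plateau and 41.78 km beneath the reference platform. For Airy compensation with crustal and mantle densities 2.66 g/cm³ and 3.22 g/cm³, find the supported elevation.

1.39 km

Excess crust Δ = 49.76 km − 41.78 km = 7.98 km, split between elevation h and root r with h + r = Δ.
Airy balance ρ_c h = (ρ_m − ρ_c) r gives r = h ρ_c/(ρ_m − ρ_c), so h (1 + ρ_c/(ρ_m − ρ_c)) = Δ, i.e. h = Δ (ρ_m − ρ_c)/ρ_m.
h = 7.98 km × 0.56/3.22 = 1.39 km.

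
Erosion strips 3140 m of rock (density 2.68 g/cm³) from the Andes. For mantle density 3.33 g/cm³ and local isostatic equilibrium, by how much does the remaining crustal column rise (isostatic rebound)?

Unloading: uplift u = e ρ_c/ρ_m = 3140 m × 2.68/3.33 = 2530 m.

2530 m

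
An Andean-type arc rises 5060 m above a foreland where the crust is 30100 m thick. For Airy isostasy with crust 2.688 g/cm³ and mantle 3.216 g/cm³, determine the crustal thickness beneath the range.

Root depth r = h ρ_c / (ρ_m − ρ_c) = 5060 m × 2.688 / 0.528 = 25760 m.
Total thickness = T + h + r = 30100 m + 5060 m + 25760 m = 60900 m.

60900 m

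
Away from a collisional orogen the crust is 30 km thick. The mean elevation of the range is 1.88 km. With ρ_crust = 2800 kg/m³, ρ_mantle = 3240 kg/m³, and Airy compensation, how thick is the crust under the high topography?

43.8 km

Root depth r = h ρ_c / (ρ_m − ρ_c) = 1.88 km × 2800 / 440 = 11.96 km.
Total thickness = T + h + r = 30 km + 1.88 km + 11.96 km = 43.8 km.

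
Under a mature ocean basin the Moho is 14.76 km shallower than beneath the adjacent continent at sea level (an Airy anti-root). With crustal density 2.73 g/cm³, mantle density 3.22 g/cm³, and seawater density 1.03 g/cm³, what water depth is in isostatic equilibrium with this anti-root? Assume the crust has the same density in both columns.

4.25 km

Replacing a thickness d of crust by seawater at the top must be balanced by replacing crust with mantle at the base: d (ρ_c − ρ_w) = a (ρ_m − ρ_c).
d = a (ρ_m − ρ_c)/(ρ_c − ρ_w) = 14.76 km × 0.49/1.7 = 4.25 km.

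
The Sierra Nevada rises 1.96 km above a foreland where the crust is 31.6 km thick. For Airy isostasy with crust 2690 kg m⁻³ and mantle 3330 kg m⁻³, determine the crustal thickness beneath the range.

41.8 km

Root depth r = h ρ_c / (ρ_m − ρ_c) = 1.96 km × 2690 / 640 = 8.238 km.
Total thickness = T + h + r = 31.6 km + 1.96 km + 8.238 km = 41.8 km.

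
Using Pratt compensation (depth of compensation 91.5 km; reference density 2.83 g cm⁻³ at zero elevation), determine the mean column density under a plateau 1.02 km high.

2.8 g cm⁻³

Pratt balance: ρ_ref D = ρ (D + h).
ρ = ρ_ref D/(D + h) = 2.83 × 91.5 km/(91.5 km + 1.02 km) = 2.8 g cm⁻³.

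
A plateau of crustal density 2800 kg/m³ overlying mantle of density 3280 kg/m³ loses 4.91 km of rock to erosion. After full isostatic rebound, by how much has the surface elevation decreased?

0.719 km

Rebound u = e ρ_c/ρ_m = 4.91 km × 2800/3280 = 4.191 km.
Net surface drop = e − u = 4.91 km − 4.191 km = e (ρ_m − ρ_c)/ρ_m = 0.719 km.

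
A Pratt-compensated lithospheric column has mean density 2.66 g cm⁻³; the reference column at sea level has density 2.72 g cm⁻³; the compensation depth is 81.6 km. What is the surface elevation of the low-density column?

ρ_ref D = ρ (D + h) → h = D (ρ_ref − ρ)/ρ.
h = 81.6 km × (2.72 − 2.66)/2.66 = 1.84 km.

1.84 km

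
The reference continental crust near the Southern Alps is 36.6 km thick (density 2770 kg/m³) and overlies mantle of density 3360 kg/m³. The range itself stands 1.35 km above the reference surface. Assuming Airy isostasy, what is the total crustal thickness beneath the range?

44.3 km

Root depth r = h ρ_c / (ρ_m − ρ_c) = 1.35 km × 2770 / 590 = 6.338 km.
Total thickness = T + h + r = 36.6 km + 1.35 km + 6.338 km = 44.3 km.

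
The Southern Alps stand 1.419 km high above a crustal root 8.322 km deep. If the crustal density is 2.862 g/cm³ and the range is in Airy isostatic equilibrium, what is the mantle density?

Airy balance: ρ_c h = (ρ_m − ρ_c) r → ρ_m = ρ_c (1 + h/r).
ρ_m = 2.862 × (1 + 1.419 km/8.322 km) = 3.35 g/cm³.

3.35 g/cm³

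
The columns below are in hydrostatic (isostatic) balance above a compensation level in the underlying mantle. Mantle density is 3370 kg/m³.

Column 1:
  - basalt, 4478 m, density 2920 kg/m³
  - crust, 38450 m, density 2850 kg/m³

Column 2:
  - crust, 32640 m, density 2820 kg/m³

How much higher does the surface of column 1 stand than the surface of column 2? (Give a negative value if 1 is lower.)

1200 m

For any compensation level in the mantle, the mantle terms cancel and isostasy reduces to e = (Σt_1 − Σt_2) − (Σ(ρt)_1 − Σ(ρt)_2) / ρ_m.
Σt_1 = 42928 m; Σt_2 = 32640 m; Σ(ρt)_1 = 122658260; Σ(ρt)_2 = 92044800 (in m·kg/m³).
e = (42928 − 32640) − (122658260 − 92044800) / 3370 = 1200 m.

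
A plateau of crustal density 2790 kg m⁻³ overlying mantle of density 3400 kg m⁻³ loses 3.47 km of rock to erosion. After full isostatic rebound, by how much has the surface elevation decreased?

Rebound u = e ρ_c/ρ_m = 3.47 km × 2790/3400 = 2.847 km.
Net surface drop = e − u = 3.47 km − 2.847 km = e (ρ_m − ρ_c)/ρ_m = 0.623 km.

0.623 km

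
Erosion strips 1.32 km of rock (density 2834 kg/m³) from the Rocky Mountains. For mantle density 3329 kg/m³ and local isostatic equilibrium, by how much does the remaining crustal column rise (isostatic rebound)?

1.12 km

Unloading: uplift u = e ρ_c/ρ_m = 1.32 km × 2834/3329 = 1.12 km.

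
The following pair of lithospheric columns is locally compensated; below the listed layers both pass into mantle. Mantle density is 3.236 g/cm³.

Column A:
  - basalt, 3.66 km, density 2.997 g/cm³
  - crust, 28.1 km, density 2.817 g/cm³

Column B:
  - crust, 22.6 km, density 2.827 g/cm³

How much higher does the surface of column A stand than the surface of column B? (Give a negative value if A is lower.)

For any compensation level in the mantle, the mantle terms cancel and isostasy reduces to e = (Σt_A − Σt_B) − (Σ(ρt)_A − Σ(ρt)_B) / ρ_m.
Σt_A = 31.76 km; Σt_B = 22.6 km; Σ(ρt)_A = 90.12672; Σ(ρt)_B = 63.8902 (in km·g/cm³).
e = (31.76 − 22.6) − (90.12672 − 63.8902) / 3.236 = 1.05 km.

1.05 km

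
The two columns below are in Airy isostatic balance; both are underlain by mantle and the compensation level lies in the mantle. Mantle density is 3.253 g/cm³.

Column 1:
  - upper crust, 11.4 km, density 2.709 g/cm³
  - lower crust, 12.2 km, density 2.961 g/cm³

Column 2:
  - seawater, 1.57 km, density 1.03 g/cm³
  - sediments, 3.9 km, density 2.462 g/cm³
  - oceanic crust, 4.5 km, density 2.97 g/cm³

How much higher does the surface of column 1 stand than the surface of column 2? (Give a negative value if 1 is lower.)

0.589 km

For any compensation level in the mantle, the mantle terms cancel and isostasy reduces to e = (Σt_1 − Σt_2) − (Σ(ρt)_1 − Σ(ρt)_2) / ρ_m.
Σt_1 = 23.6 km; Σt_2 = 9.97 km; Σ(ρt)_1 = 67.0068; Σ(ρt)_2 = 24.5839 (in km·g/cm³).
e = (23.6 − 9.97) − (67.0068 − 24.5839) / 3.253 = 0.589 km.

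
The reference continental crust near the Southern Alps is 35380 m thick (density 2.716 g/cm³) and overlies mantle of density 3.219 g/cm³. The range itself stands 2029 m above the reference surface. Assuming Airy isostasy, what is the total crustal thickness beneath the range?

48400 m

Root depth r = h ρ_c / (ρ_m − ρ_c) = 2029 m × 2.716 / 0.503 = 10960 m.
Total thickness = T + h + r = 35380 m + 2029 m + 10960 m = 48400 m.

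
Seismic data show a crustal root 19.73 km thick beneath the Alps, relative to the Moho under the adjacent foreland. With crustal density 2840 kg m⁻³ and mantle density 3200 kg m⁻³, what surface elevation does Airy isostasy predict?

2.5 km

In Airy isostatic equilibrium: ρ_c h = (ρ_m − ρ_c) r.
h = r (ρ_m − ρ_c) / ρ_c = 19.73 km × (3200 − 2840) / 2840 = 2.5 km.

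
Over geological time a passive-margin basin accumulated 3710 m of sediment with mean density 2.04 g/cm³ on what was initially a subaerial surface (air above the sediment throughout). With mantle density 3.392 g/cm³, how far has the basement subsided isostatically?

2230 m

Subaerial load: s = t ρ_sed / ρ_m = 3710 m × 2.04/3.392 = 2230 m.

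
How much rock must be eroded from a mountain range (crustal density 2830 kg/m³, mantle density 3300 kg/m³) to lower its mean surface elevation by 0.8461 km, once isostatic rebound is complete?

5.94 km

Net drop Δ = e − u = e − e ρ_c/ρ_m = e (ρ_m − ρ_c)/ρ_m.
e = Δ ρ_m/(ρ_m − ρ_c) = 0.8461 km × 3300/470 = 5.94 km.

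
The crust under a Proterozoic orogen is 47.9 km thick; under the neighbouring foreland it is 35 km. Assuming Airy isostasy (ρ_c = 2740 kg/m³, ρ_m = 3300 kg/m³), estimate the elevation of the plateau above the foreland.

2.19 km

Excess crust Δ = 47.9 km − 35 km = 12.9 km, split between elevation h and root r with h + r = Δ.
Airy balance ρ_c h = (ρ_m − ρ_c) r gives r = h ρ_c/(ρ_m − ρ_c), so h (1 + ρ_c/(ρ_m − ρ_c)) = Δ, i.e. h = Δ (ρ_m − ρ_c)/ρ_m.
h = 12.9 km × 560/3300 = 2.19 km.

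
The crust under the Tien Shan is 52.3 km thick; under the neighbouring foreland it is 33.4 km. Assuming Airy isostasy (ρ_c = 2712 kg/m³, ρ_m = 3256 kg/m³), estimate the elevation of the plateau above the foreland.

3.16 km

Excess crust Δ = 52.3 km − 33.4 km = 18.9 km, split between elevation h and root r with h + r = Δ.
Airy balance ρ_c h = (ρ_m − ρ_c) r gives r = h ρ_c/(ρ_m − ρ_c), so h (1 + ρ_c/(ρ_m − ρ_c)) = Δ, i.e. h = Δ (ρ_m − ρ_c)/ρ_m.
h = 18.9 km × 544/3256 = 3.16 km.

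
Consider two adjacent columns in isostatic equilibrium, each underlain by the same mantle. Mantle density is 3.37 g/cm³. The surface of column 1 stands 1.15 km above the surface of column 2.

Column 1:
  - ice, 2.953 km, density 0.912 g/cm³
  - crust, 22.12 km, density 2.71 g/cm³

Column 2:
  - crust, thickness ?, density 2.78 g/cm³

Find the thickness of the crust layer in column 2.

30.5 km

Take the compensation level at the base of the deeper column (depth z_c below the surface of column 1) and equate Σ ρ_i t_i down to z_c; mantle fills any gap and the z_c terms cancel.
Column 1: 2.953×0.912 + 22.12×2.71 + (z_c − 25.073)×3.37
Column 2: 1.15×0 + x×2.78 + (z_c − 1.15 − 0 − x)×3.37
The z_c×3.37 term appears on both sides and cancels. Collect the known terms of each column as K = Σ(ρt)_known − 3.37 × (depth of known layers): K_1 = 62.638336 − 3.37×25.073 = −21.857674; K_2 = 0 − 3.37×(1.15 + 0) = −3.8755.
Balance: K_1 = K_2 − x×(3.37 − 2.78), so x = (K_2 − K_1)/(3.37 − 2.78) = 17.9822/0.59 = 30.5 km.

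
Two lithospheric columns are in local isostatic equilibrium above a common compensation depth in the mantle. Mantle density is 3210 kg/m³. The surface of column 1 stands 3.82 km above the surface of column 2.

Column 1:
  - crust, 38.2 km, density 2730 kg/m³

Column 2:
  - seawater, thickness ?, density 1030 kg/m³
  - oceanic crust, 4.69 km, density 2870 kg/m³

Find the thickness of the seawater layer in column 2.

Take the compensation level at the base of the deeper column (depth z_c below the surface of column 1) and equate Σ ρ_i t_i down to z_c; mantle fills any gap and the z_c terms cancel.
Column 1: 38.2×2730 + (z_c − 38.2)×3210
Column 2: 3.82×0 + x×1030 + 4.69×2870 + (z_c − 3.82 − 4.69 − x)×3210
The z_c×3210 term appears on both sides and cancels. Collect the known terms of each column as K = Σ(ρt)_known − 3210 × (depth of known layers): K_1 = 104286 − 3210×38.2 = −18336; K_2 = 13460.3 − 3210×(3.82 + 4.69) = −13856.8.
Balance: K_1 = K_2 − x×(3210 − 1030), so x = (K_2 − K_1)/(3210 − 1030) = 4479.2/2180 = 2.05 km.

2.05 km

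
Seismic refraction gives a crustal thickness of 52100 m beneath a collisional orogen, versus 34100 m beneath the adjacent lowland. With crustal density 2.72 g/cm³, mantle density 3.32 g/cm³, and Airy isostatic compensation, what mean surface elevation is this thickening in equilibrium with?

Excess crust Δ = 52100 m − 34100 m = 18000 m, split between elevation h and root r with h + r = Δ.
Airy balance ρ_c h = (ρ_m − ρ_c) r gives r = h ρ_c/(ρ_m − ρ_c), so h (1 + ρ_c/(ρ_m − ρ_c)) = Δ, i.e. h = Δ (ρ_m − ρ_c)/ρ_m.
h = 18000 m × 0.6/3.32 = 3250 m.

3250 m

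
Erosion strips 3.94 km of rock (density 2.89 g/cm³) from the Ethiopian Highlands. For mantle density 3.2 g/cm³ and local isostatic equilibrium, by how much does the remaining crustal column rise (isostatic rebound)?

Unloading: uplift u = e ρ_c/ρ_m = 3.94 km × 2.89/3.2 = 3.56 km.

3.56 km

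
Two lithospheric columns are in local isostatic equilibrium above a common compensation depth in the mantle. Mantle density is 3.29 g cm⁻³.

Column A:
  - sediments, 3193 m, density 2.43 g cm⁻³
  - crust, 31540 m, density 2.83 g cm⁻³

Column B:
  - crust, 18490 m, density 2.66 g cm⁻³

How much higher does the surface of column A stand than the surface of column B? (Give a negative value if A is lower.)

1700 m

For any compensation level in the mantle, the mantle terms cancel and isostasy reduces to e = (Σt_A − Σt_B) − (Σ(ρt)_A − Σ(ρt)_B) / ρ_m.
Σt_A = 34733 m; Σt_B = 18490 m; Σ(ρt)_A = 97017.19; Σ(ρt)_B = 49183.4 (in m·g cm⁻³).
e = (34733 − 18490) − (97017.19 − 49183.4) / 3.29 = 1700 m.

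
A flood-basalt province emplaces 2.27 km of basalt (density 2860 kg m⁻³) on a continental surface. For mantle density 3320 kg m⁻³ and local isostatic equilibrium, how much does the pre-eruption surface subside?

1.96 km

Subaerial loading: s = t ρ_load / ρ_m.
s = 2.27 km × 2860/3320 = 1.96 km.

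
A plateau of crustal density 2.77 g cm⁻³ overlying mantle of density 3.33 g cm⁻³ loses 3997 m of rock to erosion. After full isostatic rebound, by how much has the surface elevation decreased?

672 m

Rebound u = e ρ_c/ρ_m = 3997 m × 2.77/3.33 = 3325 m.
Net surface drop = e − u = 3997 m − 3325 m = e (ρ_m − ρ_c)/ρ_m = 672 m.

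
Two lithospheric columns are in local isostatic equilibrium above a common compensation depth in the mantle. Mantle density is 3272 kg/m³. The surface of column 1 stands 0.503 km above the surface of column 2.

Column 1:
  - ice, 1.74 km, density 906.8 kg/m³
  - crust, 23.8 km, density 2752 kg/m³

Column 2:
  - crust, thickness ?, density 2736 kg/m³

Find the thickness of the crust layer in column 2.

27.7 km

Take the compensation level at the base of the deeper column (depth z_c below the surface of column 1) and equate Σ ρ_i t_i down to z_c; mantle fills any gap and the z_c terms cancel.
Column 1: 1.74×906.8 + 23.8×2752 + (z_c − 25.54)×3272
Column 2: 0.503×0 + x×2736 + (z_c − 0.503 − 0 − x)×3272
The z_c×3272 term appears on both sides and cancels. Collect the known terms of each column as K = Σ(ρt)_known − 3272 × (depth of known layers): K_1 = 67075.432 − 3272×25.54 = −16491.448; K_2 = 0 − 3272×(0.503 + 0) = −1645.816.
Balance: K_1 = K_2 − x×(3272 − 2736), so x = (K_2 − K_1)/(3272 − 2736) = 14845.6/536 = 27.7 km.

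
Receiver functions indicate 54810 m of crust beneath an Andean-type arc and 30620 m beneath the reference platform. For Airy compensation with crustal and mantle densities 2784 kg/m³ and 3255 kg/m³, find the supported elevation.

Excess crust Δ = 54810 m − 30620 m = 24190 m, split between elevation h and root r with h + r = Δ.
Airy balance ρ_c h = (ρ_m − ρ_c) r gives r = h ρ_c/(ρ_m − ρ_c), so h (1 + ρ_c/(ρ_m − ρ_c)) = Δ, i.e. h = Δ (ρ_m − ρ_c)/ρ_m.
h = 24190 m × 471/3255 = 3500 m.

3500 m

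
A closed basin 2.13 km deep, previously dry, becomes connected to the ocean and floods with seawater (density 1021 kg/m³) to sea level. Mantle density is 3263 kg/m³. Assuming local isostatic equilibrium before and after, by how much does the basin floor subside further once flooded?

0.97 km

After flooding the water column is d + s deep. Its weight must equal the weight of mantle displaced by the extra subsidence s: (d + s) ρ_w = s ρ_m.
s = d ρ_w / (ρ_m − ρ_w) = 2.13 km × 1021/(3263 − 1021) = 0.97 km.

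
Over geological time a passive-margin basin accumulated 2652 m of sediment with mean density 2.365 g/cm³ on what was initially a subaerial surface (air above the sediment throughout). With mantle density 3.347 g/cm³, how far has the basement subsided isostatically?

Subaerial load: s = t ρ_sed / ρ_m = 2652 m × 2.365/3.347 = 1870 m.

1870 m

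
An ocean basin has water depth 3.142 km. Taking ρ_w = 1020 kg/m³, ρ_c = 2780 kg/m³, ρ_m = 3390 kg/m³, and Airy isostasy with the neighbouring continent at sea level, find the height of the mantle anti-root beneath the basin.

9.07 km

Balancing pressure at the compensation depth: replacing crust with seawater at the top is compensated by replacing crust with mantle at the base: d (ρ_c − ρ_w) = a (ρ_m − ρ_c).
a = d (ρ_c − ρ_w)/(ρ_m − ρ_c) = 3.142 km × 1760/610 = 9.07 km.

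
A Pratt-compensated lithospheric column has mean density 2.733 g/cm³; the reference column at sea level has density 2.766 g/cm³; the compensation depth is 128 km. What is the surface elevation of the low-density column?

1.55 km

ρ_ref D = ρ (D + h) → h = D (ρ_ref − ρ)/ρ.
h = 128 km × (2.766 − 2.733)/2.733 = 1.55 km.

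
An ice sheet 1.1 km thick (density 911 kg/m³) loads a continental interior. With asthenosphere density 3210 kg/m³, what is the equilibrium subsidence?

Isostatic balance requires: the ice load ρ_ice t is balanced by mantle displaced below, ρ_m s.
s = t ρ_ice / ρ_m = 1.1 km × 911/3210 = 0.312 km.

0.312 km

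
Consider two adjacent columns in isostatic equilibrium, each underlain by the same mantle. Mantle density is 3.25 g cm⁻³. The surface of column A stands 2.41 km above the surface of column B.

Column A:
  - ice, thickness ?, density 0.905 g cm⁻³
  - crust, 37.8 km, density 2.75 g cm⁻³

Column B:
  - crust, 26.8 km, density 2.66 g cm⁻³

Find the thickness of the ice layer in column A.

Take the compensation level at the base of the deeper column (depth z_c below the surface of column A) and equate Σ ρ_i t_i down to z_c; mantle fills any gap and the z_c terms cancel.
Column A: x×0.905 + 37.8×2.75 + (z_c − 37.8 − x)×3.25
Column B: 2.41×0 + 26.8×2.66 + (z_c − 2.41 − 26.8)×3.25
The z_c×3.25 term appears on both sides and cancels. Collect the known terms of each column as K = Σ(ρt)_known − 3.25 × (depth of known layers): K_A = 103.95 − 3.25×37.8 = −18.9; K_B = 71.288 − 3.25×(2.41 + 26.8) = −23.6445.
Balance: K_A − x×(3.25 − 0.905) = K_B, so x = (K_A − K_B)/(3.25 − 0.905) = 4.7445/2.345 = 2.02 km.

2.02 km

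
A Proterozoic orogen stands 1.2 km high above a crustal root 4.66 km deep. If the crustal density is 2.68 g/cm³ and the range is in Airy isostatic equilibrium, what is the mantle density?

Airy balance: ρ_c h = (ρ_m − ρ_c) r → ρ_m = ρ_c (1 + h/r).
ρ_m = 2.68 × (1 + 1.2 km/4.66 km) = 3.37 g/cm³.

3.37 g/cm³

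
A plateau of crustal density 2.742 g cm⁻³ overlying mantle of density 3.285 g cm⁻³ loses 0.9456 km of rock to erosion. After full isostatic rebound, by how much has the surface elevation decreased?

0.156 km

Rebound u = e ρ_c/ρ_m = 0.9456 km × 2.742/3.285 = 0.7893 km.
Net surface drop = e − u = 0.9456 km − 0.7893 km = e (ρ_m − ρ_c)/ρ_m = 0.156 km.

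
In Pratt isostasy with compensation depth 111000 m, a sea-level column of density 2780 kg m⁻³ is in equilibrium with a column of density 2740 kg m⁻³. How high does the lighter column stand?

ρ_ref D = ρ (D + h) → h = D (ρ_ref − ρ)/ρ.
h = 111000 m × (2780 − 2740)/2740 = 1620 m.

1620 m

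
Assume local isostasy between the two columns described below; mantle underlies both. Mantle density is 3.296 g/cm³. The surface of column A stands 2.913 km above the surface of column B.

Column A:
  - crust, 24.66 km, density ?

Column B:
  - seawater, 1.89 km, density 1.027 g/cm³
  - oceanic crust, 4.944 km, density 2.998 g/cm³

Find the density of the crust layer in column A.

Take the compensation level at the base of the deeper column (depth z_c below the surface of column A) and equate Σ ρ_i t_i down to z_c; mantle fills any gap and the z_c terms cancel.
Column A: 24.66×ρ + (z_c − 24.66)×3.296
Column B: 2.913×0 + 1.89×1.027 + 4.944×2.998 + (z_c − 2.913 − 6.834)×3.296
The z_c×3.296 term appears on both sides and cancels. Collect the known terms of each column as K = Σ(ρt)_known − 3.296 × (depth of known layers): K_A = 0 − 3.296×24.66 = −81.27936; K_B = 16.763142 − 3.296×(2.913 + 6.834) = −15.36297.
Balance: K_A + 24.66×ρ = K_B, so ρ = (K_B − K_A)/24.66 = 65.9164/24.66 = 2.67 g/cm³.

2.67 g/cm³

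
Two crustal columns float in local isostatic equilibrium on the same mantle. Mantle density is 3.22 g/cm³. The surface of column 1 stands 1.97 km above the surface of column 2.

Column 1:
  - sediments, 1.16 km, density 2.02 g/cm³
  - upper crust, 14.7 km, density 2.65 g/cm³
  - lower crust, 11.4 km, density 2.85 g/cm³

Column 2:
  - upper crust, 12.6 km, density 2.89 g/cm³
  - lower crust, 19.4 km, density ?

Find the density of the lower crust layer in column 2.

Take the compensation level at the base of the deeper column (depth z_c below the surface of column 1) and equate Σ ρ_i t_i down to z_c; mantle fills any gap and the z_c terms cancel.
Column 1: 1.16×2.02 + 14.7×2.65 + 11.4×2.85 + (z_c − 27.26)×3.22
Column 2: 1.97×0 + 12.6×2.89 + 19.4×ρ + (z_c − 1.97 − 32)×3.22
The z_c×3.22 term appears on both sides and cancels. Collect the known terms of each column as K = Σ(ρt)_known − 3.22 × (depth of known layers): K_1 = 73.7882 − 3.22×27.26 = −13.989; K_2 = 36.414 − 3.22×(1.97 + 32) = −72.9694.
Balance: K_1 = K_2 + 19.4×ρ, so ρ = (K_1 − K_2)/19.4 = 58.9804/19.4 = 3.04 g/cm³.

3.04 g/cm³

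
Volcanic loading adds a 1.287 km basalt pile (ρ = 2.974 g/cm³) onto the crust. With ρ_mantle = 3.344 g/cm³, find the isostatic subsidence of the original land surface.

Subaerial loading: s = t ρ_load / ρ_m.
s = 1.287 km × 2.974/3.344 = 1.14 km.

1.14 km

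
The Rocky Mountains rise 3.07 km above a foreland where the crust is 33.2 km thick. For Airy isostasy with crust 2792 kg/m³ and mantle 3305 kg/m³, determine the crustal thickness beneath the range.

53 km

Root depth r = h ρ_c / (ρ_m − ρ_c) = 3.07 km × 2792 / 513 = 16.71 km.
Total thickness = T + h + r = 33.2 km + 3.07 km + 16.71 km = 53 km.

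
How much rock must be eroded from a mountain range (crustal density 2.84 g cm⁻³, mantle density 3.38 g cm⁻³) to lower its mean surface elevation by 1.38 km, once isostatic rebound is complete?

Net drop Δ = e − u = e − e ρ_c/ρ_m = e (ρ_m − ρ_c)/ρ_m.
e = Δ ρ_m/(ρ_m − ρ_c) = 1.38 km × 3.38/0.54 = 8.64 km.

8.64 km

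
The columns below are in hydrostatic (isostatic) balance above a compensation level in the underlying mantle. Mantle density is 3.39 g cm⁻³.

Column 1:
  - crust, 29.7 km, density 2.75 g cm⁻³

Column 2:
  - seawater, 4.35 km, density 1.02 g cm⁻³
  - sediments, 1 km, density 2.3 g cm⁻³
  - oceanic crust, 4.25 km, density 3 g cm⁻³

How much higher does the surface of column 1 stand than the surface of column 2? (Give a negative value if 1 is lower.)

1.76 km

For any compensation level in the mantle, the mantle terms cancel and isostasy reduces to e = (Σt_1 − Σt_2) − (Σ(ρt)_1 − Σ(ρt)_2) / ρ_m.
Σt_1 = 29.7 km; Σt_2 = 9.6 km; Σ(ρt)_1 = 81.675; Σ(ρt)_2 = 19.487 (in km·g cm⁻³).
e = (29.7 − 9.6) − (81.675 − 19.487) / 3.39 = 1.76 km.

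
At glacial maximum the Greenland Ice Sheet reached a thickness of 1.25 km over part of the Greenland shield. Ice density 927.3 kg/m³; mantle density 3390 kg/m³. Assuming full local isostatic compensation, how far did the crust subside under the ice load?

0.342 km

By Archimedes' principle applied to the lithosphere: the ice load ρ_ice t is balanced by mantle displaced below, ρ_m s.
s = t ρ_ice / ρ_m = 1.25 km × 927.3/3390 = 0.342 km.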